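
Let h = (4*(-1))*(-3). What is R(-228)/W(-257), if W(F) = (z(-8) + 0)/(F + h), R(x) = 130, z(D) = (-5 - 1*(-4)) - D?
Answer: -4550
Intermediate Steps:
z(D) = -1 - D (z(D) = (-5 + 4) - D = -1 - D)
h = 12 (h = -4*(-3) = 12)
W(F) = 7/(12 + F) (W(F) = ((-1 - 1*(-8)) + 0)/(F + 12) = ((-1 + 8) + 0)/(12 + F) = (7 + 0)/(12 + F) = 7/(12 + F))
R(-228)/W(-257) = 130/((7/(12 - 257))) = 130/((7/(-245))) = 130/((7*(-1/245))) = 130/(-1/35) = 130*(-35) = -4550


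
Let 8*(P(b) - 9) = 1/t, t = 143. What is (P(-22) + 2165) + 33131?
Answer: 40388921/1144 ≈ 35305.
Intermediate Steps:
P(b) = 10297/1144 (P(b) = 9 + (⅛)/143 = 9 + (⅛)*(1/143) = 9 + 1/1144 = 10297/1144)
(P(-22) + 2165) + 33131 = (10297/1144 + 2165) + 33131 = 2487057/1144 + 33131 = 40388921/1144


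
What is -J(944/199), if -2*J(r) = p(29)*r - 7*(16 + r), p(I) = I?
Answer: -760/199 ≈ -3.8191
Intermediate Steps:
J(r) = 56 - 11*r (J(r) = -(29*r - 7*(16 + r))/2 = -(29*r + (-112 - 7*r))/2 = -(-112 + 22*r)/2 = 56 - 11*r)
-J(944/199) = -(56 - 10384/199) = -1*760/199 = -760/199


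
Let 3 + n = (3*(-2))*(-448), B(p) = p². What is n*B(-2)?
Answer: 10740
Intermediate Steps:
n = 2685 (n = -3 + (3*(-2))*(-448) = -3 - 6*(-448) = -3 + 2688 = 2685)
n*B(-2) = 2685*(-2)² = 2685*4 = 10740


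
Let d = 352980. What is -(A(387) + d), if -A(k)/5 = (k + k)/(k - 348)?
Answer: -4587450/13 ≈ -3.5288e+5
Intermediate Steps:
A(k) = -10*k/(-348 + k) (A(k) = -5*(k + k)/(k - 348) = -5*2*k/(-348 + k) = -10*k/(-348 + k))
-(A(387) + d) = -(-10*387/(-348 + 387) + 352980) = -(-10*387/39 + 352980) = -(-10*387*1/39 + 352980) = -(-1290/13 + 352980) = -1*4587450/13 = -4587450/13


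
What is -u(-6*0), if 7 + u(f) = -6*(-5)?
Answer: -23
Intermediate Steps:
u(f) = 23 (u(f) = -7 - 6*(-5) = -7 + 30 = 23)
-u(-6*0) = -1*23 = -23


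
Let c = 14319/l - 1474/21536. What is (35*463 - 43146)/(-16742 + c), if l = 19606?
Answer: 2843857044464/1767193953683 ≈ 1.6092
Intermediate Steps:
c = 69868685/105558704 (c = 14319/19606 - 1474/21536 = 14319*(1/19606) - 1474*1/21536 = 14319/19606 - 737/10768 = 69868685/105558704 ≈ 0.66189)
(35*463 - 43146)/(-16742 + c) = (35*463 - 43146)/(-16742 + 69868685/105558704) = (16205 - 43146)/(-1767193953683/105558704) = -26941*(-105558704/1767193953683) = 2843857044464/1767193953683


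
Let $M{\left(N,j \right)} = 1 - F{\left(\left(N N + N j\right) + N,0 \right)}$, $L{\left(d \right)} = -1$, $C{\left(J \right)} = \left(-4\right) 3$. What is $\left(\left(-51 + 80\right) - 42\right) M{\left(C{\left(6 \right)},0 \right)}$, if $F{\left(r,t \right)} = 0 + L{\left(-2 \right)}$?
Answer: $-26$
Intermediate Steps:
$C{\left(J \right)} = -12$
$F{\left(r,t \right)} = -1$ ($F{\left(r,t \right)} = 0 - 1 = -1$)
$M{\left(N,j \right)} = 2$ ($M{\left(N,j \right)} = 1 - -1 = 1 + 1 = 2$)
$\left(\left(-51 + 80\right) - 42\right) M{\left(C{\left(6 \right)},0 \right)} = \left(\left(-51 + 80\right) - 42\right) 2 = \left(29 - 42\right) 2 = \left(-13\right) 2 = -26$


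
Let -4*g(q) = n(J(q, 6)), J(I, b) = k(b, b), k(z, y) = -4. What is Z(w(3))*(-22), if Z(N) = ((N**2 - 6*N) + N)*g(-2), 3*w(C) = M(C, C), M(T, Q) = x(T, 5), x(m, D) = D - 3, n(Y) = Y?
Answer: 572/9 ≈ 63.556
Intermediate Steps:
J(I, b) = -4
x(m, D) = -3 + D
M(T, Q) = 2 (M(T, Q) = -3 + 5 = 2)
w(C) = 2/3 (w(C) = (1/3)*2 = 2/3)
g(q) = 1 (g(q) = -1/4*(-4) = 1)
Z(N) = N**2 - 5*N (Z(N) = ((N**2 - 6*N) + N)*1 = (N**2 - 5*N)*1 = N**2 - 5*N)
Z(w(3))*(-22) = (2*(-5 + 2/3)/3)*(-22) = ((2/3)*(-13/3))*(-22) = -26/9*(-22) = 572/9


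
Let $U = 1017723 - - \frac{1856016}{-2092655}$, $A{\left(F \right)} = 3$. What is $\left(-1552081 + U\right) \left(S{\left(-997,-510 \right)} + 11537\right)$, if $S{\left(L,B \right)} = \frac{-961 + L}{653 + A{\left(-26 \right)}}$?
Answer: $- \frac{2115217549551624721}{343195420} \approx -6.1633 \cdot 10^{9}$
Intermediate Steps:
$S{\left(L,B \right)} = - \frac{961}{656} + \frac{L}{656}$ ($S{\left(L,B \right)} = \frac{-961 + L}{653 + 3} = \frac{-961 + L}{656} = \left(-961 + L\right) \frac{1}{656} = - \frac{961}{656} + \frac{L}{656}$)
$U = \frac{2129741268549}{2092655}$ ($U = 1017723 - \left(-1856016\right) \left(- \frac{1}{2092655}\right) = 1017723 - \frac{1856016}{2092655} = \frac{2129741268549}{2092655} \approx 1.0177 \cdot 10^{6}$)
$\left(-1552081 + U\right) \left(S{\left(-997,-510 \right)} + 11537\right) = \left(-1552081 + \frac{2129741268549}{2092655}\right) \left(\left(- \frac{961}{656} + \frac{1}{656} \left(-997\right)\right) + 11537\right) = - \frac{1118228796506 \left(\left(- \frac{961}{656} - \frac{997}{656}\right) + 11537\right)}{2092655} = - \frac{1118228796506 \left(- \frac{979}{328} + 11537\right)}{2092655} = \left(- \frac{1118228796506}{2092655}\right) \frac{3783157}{328} = - \frac{2115217549551624721}{343195420}$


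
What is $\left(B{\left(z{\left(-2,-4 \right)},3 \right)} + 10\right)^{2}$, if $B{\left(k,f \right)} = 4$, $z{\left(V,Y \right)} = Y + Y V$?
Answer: $196$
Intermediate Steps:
$z{\left(V,Y \right)} = Y + V Y$
$\left(B{\left(z{\left(-2,-4 \right)},3 \right)} + 10\right)^{2} = \left(4 + 10\right)^{2} = 14^{2} = 196$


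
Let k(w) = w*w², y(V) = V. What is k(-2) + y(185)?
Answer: 177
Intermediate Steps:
k(w) = w³
k(-2) + y(185) = (-2)³ + 185 = -8 + 185 = 177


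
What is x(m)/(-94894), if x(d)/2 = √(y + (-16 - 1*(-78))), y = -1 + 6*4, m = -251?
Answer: -√85/47447 ≈ -0.00019431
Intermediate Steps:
y = 23 (y = -1 + 24 = 23)
x(d) = 2*√85 (x(d) = 2*√(23 + (-16 - 1*(-78))) = 2*√(23 + (-16 + 78)) = 2*√(23 + 62) = 2*√85)
x(m)/(-94894) = (2*√85)/(-94894) = (2*√85)*(-1/94894) = -√85/47447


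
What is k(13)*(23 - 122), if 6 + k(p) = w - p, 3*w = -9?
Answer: 2178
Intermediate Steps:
w = -3 (w = (1/3)*(-9) = -3)
k(p) = -9 - p (k(p) = -6 + (-3 - p) = -9 - p)
k(13)*(23 - 122) = (-9 - 1*13)*(23 - 122) = (-9 - 13)*(-99) = -22*(-99) = 2178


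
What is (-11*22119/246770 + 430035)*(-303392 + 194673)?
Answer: -11537205229155879/246770 ≈ -4.6753e+10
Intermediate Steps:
(-11*22119/246770 + 430035)*(-303392 + 194673) = (-243309*1/246770 + 430035)*(-108719) = (-243309/246770 + 430035)*(-108719) = (106119493641/246770)*(-108719) = -11537205229155879/246770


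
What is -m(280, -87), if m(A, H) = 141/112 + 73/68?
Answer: -4441/1904 ≈ -2.3325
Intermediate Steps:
m(A, H) = 4441/1904 (m(A, H) = 141*(1/112) + 73*(1/68) = 141/112 + 73/68 = 4441/1904)
-m(280, -87) = -1*4441/1904 = -4441/1904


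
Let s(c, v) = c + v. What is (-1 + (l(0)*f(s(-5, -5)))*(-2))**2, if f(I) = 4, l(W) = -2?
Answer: 225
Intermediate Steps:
(-1 + (l(0)*f(s(-5, -5)))*(-2))**2 = (-1 - 2*4*(-2))**2 = (-1 - 8*(-2))**2 = (-1 + 16)**2 = 15**2 = 225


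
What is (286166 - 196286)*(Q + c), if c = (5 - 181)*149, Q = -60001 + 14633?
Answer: -6434688960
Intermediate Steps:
Q = -45368
c = -26224 (c = -176*149 = -26224)
(286166 - 196286)*(Q + c) = (286166 - 196286)*(-45368 - 26224) = 89880*(-71592) = -6434688960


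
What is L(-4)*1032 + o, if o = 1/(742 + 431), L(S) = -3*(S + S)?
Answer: 29052865/1173 ≈ 24768.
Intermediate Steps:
L(S) = -6*S
o = 1/1173 ≈ 0.00085251
L(-4)*1032 + o = -6*(-4)*1032 + 1/1173 = 24*1032 + 1/1173 = 24768 + 1/1173 = 29052865/1173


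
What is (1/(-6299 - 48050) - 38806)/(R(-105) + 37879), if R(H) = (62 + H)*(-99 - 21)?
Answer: -2109067295/2339126611 ≈ -0.90165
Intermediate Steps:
R(H) = -7440 - 120*H (R(H) = (62 + H)*(-120) = -7440 - 120*H)
(1/(-6299 - 48050) - 38806)/(R(-105) + 37879) = (1/(-6299 - 48050) - 38806)/((-7440 - 120*(-105)) + 37879) = (1/(-54349) - 38806)/((-7440 + 12600) + 37879) = (-1/54349 - 38806)/(5160 + 37879) = -2109067295/54349/43039 = -2109067295/54349*1/43039 = -2109067295/2339126611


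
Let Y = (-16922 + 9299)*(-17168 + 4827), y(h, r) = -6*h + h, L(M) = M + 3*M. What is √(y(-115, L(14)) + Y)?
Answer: √94076018 ≈ 9699.3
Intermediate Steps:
L(M) = 4*M
y(h, r) = -5*h
Y = 94075443 (Y = -7623*(-12341) = 94075443)
√(y(-115, L(14)) + Y) = √(-5*(-115) + 94075443) = √(575 + 94075443) = √94076018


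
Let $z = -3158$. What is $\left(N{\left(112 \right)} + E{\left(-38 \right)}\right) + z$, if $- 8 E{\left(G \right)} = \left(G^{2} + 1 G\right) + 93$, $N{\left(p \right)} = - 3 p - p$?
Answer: $- \frac{30347}{8} \approx -3793.4$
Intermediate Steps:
$N{\left(p \right)} = - 4 p$
$E{\left(G \right)} = - \frac{93}{8} - \frac{G}{8} - \frac{G^{2}}{8}$ ($E{\left(G \right)} = - \frac{\left(G^{2} + 1 G\right) + 93}{8} = - \frac{\left(G^{2} + G\right) + 93}{8} = - \frac{\left(G + G^{2}\right) + 93}{8} = - \frac{93 + G + G^{2}}{8} = - \frac{93}{8} - \frac{G}{8} - \frac{G^{2}}{8}$)
$\left(N{\left(112 \right)} + E{\left(-38 \right)}\right) + z = \left(\left(-4\right) 112 - \left(\frac{55}{8} + \frac{361}{2}\right)\right) - 3158 = \left(-448 - \frac{1499}{8}\right) - 3158 = - \frac{5083}{8} - 3158 = - \frac{30347}{8}$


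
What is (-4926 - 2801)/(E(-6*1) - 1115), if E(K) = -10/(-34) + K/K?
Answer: 131359/18933 ≈ 6.9381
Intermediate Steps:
E(K) = 22/17 (E(K) = -10*(-1/34) + 1 = 5/17 + 1 = 22/17)
(-4926 - 2801)/(E(-6*1) - 1115) = (-4926 - 2801)/(22/17 - 1115) = -7727/(-18933/17) = -7727*(-17/18933) = 131359/18933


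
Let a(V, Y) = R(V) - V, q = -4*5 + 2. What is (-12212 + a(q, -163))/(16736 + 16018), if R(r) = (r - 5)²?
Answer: -11665/32754 ≈ -0.35614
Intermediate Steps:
R(r) = (-5 + r)²
q = -18 (q = -20 + 2 = -18)
a(V, Y) = (-5 + V)² - V
(-12212 + a(q, -163))/(16736 + 16018) = (-12212 + ((-5 - 18)² - 1*(-18)))/(16736 + 16018) = (-12212 + ((-23)² + 18))/32754 = (-12212 + (529 + 18))*(1/32754) = (-12212 + 547)*(1/32754) = -11665*1/32754 = -11665/32754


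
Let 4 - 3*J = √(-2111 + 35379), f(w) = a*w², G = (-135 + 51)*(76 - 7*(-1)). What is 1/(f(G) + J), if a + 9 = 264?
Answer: 9296429941/115231479530561681869 + √8317/230462959061123363738 ≈ 8.0676e-11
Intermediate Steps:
a = 255 (a = -9 + 264 = 255)
G = -6972 (G = -84*(76 + 7) = -84*83 = -6972)
f(w) = 255*w²
J = 4/3 - 2*√8317/3 (J = 4/3 - √(-2111 + 35379)/3 = 4/3 - 2*√8317/3 ≈ -59.465)
1/(f(G) + J) = 1/(255*(-6972)² + (4/3 - 2*√8317/3)) = 1/(255*48608784 + (4/3 - 2*√8317/3)) = 1/(12395239920 + (4/3 - 2*√8317/3)) = 1/(37185719764/3 - 2*√8317/3)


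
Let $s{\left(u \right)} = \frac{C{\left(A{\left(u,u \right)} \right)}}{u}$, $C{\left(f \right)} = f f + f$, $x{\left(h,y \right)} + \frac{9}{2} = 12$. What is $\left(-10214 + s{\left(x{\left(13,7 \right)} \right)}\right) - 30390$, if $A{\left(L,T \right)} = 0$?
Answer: $-40604$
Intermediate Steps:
$x{\left(h,y \right)} = \frac{15}{2}$ ($x{\left(h,y \right)} = - \frac{9}{2} + 12 = \frac{15}{2}$)
$C{\left(f \right)} = f + f^{2}$ ($C{\left(f \right)} = f^{2} + f = f + f^{2}$)
$s{\left(u \right)} = 0$ ($s{\left(u \right)} = \frac{0 \left(1 + 0\right)}{u} = \frac{0 \cdot 1}{u} = \frac{0}{u} = 0$)
$\left(-10214 + s{\left(x{\left(13,7 \right)} \right)}\right) - 30390 = \left(-10214 + 0\right) - 30390 = -10214 - 30390 = -40604$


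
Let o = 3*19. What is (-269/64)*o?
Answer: -15333/64 ≈ -239.58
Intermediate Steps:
o = 57
(-269/64)*o = -269/64*57 = -15333/64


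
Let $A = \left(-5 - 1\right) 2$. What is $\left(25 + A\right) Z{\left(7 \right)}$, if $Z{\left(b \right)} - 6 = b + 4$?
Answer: $221$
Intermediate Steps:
$Z{\left(b \right)} = 10 + b$ ($Z{\left(b \right)} = 6 + \left(b + 4\right) = 6 + \left(4 + b\right) = 10 + b$)
$A = -12$ ($A = \left(-6\right) 2 = -12$)
$\left(25 + A\right) Z{\left(7 \right)} = \left(25 - 12\right) \left(10 + 7\right) = 13 \cdot 17 = 221$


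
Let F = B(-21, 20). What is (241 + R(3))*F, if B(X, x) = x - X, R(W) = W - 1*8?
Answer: 9676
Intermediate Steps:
R(W) = -8 + W (R(W) = W - 8 = -8 + W)
F = 41 (F = 20 - 1*(-21) = 20 + 21 = 41)
(241 + R(3))*F = (241 + (-8 + 3))*41 = (241 - 5)*41 = 236*41 = 9676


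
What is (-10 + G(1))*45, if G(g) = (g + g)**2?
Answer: -270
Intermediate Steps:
G(g) = 4*g**2 (G(g) = (2*g)**2 = 4*g**2)
(-10 + G(1))*45 = (-10 + 4*1**2)*45 = (-10 + 4*1)*45 = (-10 + 4)*45 = -6*45 = -270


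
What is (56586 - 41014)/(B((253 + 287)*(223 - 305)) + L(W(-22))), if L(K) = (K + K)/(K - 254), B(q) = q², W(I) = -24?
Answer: 541127/68134964406 ≈ 7.9420e-6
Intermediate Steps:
L(K) = 2*K/(-254 + K) (L(K) = (2*K)/(-254 + K) = 2*K/(-254 + K))
(56586 - 41014)/(B((253 + 287)*(223 - 305)) + L(W(-22))) = (56586 - 41014)/(((253 + 287)*(223 - 305))² + 2*(-24)/(-254 - 24)) = 15572/((540*(-82))² + 2*(-24)/(-278)) = 15572/((-44280)² + 2*(-24)*(-1/278)) = 15572/(1960718400 + 24/139) = 15572/(272539857624/139) = 15572*(139/272539857624) = 541127/68134964406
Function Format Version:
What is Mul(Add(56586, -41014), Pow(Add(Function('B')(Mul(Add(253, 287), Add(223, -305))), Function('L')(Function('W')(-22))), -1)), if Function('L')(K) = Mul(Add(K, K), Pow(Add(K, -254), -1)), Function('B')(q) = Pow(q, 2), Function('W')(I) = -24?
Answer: Rational(541127, 68134964406) ≈ 7.9420e-6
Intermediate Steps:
Function('L')(K) = Mul(2, K, Pow(Add(-254, K), -1)) (Function('L')(K) = Mul(Mul(2, K), Pow(Add(-254, K), -1)) = Mul(2, K, Pow(Add(-254, K), -1)))
Mul(Add(56586, -41014), Pow(Add(Function('B')(Mul(Add(253, 287), Add(223, -305))), Function('L')(Function('W')(-22))), -1)) = Mul(Add(56586, -41014), Pow(Add(Pow(Mul(Add(253, 287), Add(223, -305)), 2), Mul(2, -24, Pow(Add(-254, -24), -1))), -1)) = Mul(15572, Pow(Add(Pow(Mul(540, -82), 2), Mul(2, -24, Pow(-278, -1))), -1)) = Mul(15572, Pow(Add(Pow(-44280, 2), Mul(2, -24, Rational(-1, 278))), -1)) = Mul(15572, Pow(Add(1960718400, Rational(24, 139)), -1)) = Mul(15572, Pow(Rational(272539857624, 139), -1)) = Mul(15572, Rational(139, 272539857624)) = Rational(541127, 68134964406)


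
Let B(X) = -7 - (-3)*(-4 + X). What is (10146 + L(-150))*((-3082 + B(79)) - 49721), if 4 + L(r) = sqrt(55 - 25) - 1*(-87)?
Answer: -537891965 - 52585*sqrt(30) ≈ -5.3818e+8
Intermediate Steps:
L(r) = 83 + sqrt(30) (L(r) = -4 + (sqrt(55 - 25) - 1*(-87)) = -4 + (sqrt(30) + 87) = -4 + (87 + sqrt(30)) = 83 + sqrt(30))
B(X) = -19 + 3*X (B(X) = -7 - (12 - 3*X) = -7 + (-12 + 3*X) = -19 + 3*X)
(10146 + L(-150))*((-3082 + B(79)) - 49721) = (10146 + (83 + sqrt(30)))*((-3082 + (-19 + 3*79)) - 49721) = (10229 + sqrt(30))*((-3082 + (-19 + 237)) - 49721) = (10229 + sqrt(30))*((-3082 + 218) - 49721) = (10229 + sqrt(30))*(-2864 - 49721) = (10229 + sqrt(30))*(-52585) = -537891965 - 52585*sqrt(30)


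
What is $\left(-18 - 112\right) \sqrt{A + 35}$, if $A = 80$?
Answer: $- 130 \sqrt{115} \approx -1394.1$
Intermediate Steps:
$\left(-18 - 112\right) \sqrt{A + 35} = \left(-18 - 112\right) \sqrt{80 + 35} = - 130 \sqrt{115}$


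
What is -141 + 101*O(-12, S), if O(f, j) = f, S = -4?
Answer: -1353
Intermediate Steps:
-141 + 101*O(-12, S) = -141 + 101*(-12) = -141 - 1212 = -1353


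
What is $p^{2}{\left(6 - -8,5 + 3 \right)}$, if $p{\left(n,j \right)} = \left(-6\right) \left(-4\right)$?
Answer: $576$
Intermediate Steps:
$p{\left(n,j \right)} = 24$
$p^{2}{\left(6 - -8,5 + 3 \right)} = 24^{2} = 576$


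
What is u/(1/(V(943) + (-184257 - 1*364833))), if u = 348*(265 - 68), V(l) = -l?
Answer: -37708062348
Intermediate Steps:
u = 68556 (u = 348*197 = 68556)
u/(1/(V(943) + (-184257 - 1*364833))) = 68556/(1/(-1*943 + (-184257 - 1*364833))) = 68556/(1/(-943 + (-184257 - 364833))) = 68556/(1/(-943 - 549090)) = 68556/(1/(-550033)) = 68556/(-1/550033) = 68556*(-550033) = -37708062348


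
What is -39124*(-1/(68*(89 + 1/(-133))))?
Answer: 1300873/201212 ≈ 6.4652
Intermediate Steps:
-39124*(-1/(68*(89 + 1/(-133)))) = -39124*(-1/(68*(89 - 1/133))) = -39124/((-68*11836/133)) = -39124/(-804848/133) = -39124*(-133/804848) = 1300873/201212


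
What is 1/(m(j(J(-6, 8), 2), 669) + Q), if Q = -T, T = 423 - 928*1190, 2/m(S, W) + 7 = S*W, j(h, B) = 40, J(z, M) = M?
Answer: 26753/29532556443 ≈ 9.0588e-7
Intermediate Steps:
m(S, W) = 2/(-7 + S*W)
T = -1103897 (T = 423 - 1104320 = -1103897)
Q = 1103897 (Q = -1*(-1103897) = 1103897)
1/(m(j(J(-6, 8), 2), 669) + Q) = 1/(2/(-7 + 40*669) + 1103897) = 1/(2/(-7 + 26760) + 1103897) = 1/(2/26753 + 1103897) = 1/(29532556443/26753) = 26753/29532556443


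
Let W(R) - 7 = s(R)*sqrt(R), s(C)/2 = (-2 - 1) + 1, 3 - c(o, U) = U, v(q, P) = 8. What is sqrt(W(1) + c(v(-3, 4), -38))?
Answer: 2*sqrt(11) ≈ 6.6332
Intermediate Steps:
c(o, U) = 3 - U
s(C) = -4 (s(C) = 2*((-2 - 1) + 1) = 2*(-3 + 1) = 2*(-2) = -4)
W(R) = 7 - 4*sqrt(R)
sqrt(W(1) + c(v(-3, 4), -38)) = sqrt((7 - 4*sqrt(1)) + (3 - 1*(-38))) = sqrt((7 - 4*1) + (3 + 38)) = sqrt((7 - 4) + 41) = sqrt(3 + 41) = sqrt(44) = 2*sqrt(11)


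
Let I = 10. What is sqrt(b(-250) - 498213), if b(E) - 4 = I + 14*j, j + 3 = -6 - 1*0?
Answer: 5*I*sqrt(19933) ≈ 705.92*I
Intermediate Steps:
j = -9 (j = -3 + (-6 - 1*0) = -3 + (-6 + 0) = -3 - 6 = -9)
b(E) = -112 (b(E) = 4 + (10 + 14*(-9)) = 4 + (10 - 126) = 4 - 116 = -112)
sqrt(b(-250) - 498213) = sqrt(-112 - 498213) = sqrt(-498325) = 5*I*sqrt(19933)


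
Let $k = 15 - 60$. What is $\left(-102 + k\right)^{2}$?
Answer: $21609$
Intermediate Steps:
$k = -45$
$\left(-102 + k\right)^{2} = \left(-102 - 45\right)^{2} = \left(-147\right)^{2} = 21609$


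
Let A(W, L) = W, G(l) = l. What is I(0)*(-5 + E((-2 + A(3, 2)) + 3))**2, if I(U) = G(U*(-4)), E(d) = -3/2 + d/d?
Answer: 0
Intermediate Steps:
E(d) = -1/2 (E(d) = -3*1/2 + 1 = -3/2 + 1 = -1/2)
I(U) = -4*U (I(U) = U*(-4) = -4*U)
I(0)*(-5 + E((-2 + A(3, 2)) + 3))**2 = (-4*0)*(-5 - 1/2)**2 = 0*(-11/2)**2 = 0*(121/4) = 0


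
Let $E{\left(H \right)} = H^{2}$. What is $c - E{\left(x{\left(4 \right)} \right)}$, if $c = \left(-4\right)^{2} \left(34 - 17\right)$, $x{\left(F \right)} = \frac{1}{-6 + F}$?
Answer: $\frac{1087}{4} \approx 271.75$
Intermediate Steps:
$c = 272$ ($c = 16 \cdot 17 = 272$)
$c - E{\left(x{\left(4 \right)} \right)} = 272 - \left(\frac{1}{-6 + 4}\right)^{2} = 272 - \left(\frac{1}{-2}\right)^{2} = 272 - \left(- \frac{1}{2}\right)^{2} = 272 - \frac{1}{4} = \frac{1087}{4}$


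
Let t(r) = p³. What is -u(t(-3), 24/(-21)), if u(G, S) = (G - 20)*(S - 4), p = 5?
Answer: 540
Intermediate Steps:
t(r) = 125 (t(r) = 5³ = 125)
u(G, S) = (-20 + G)*(-4 + S)
-u(t(-3), 24/(-21)) = -(80 - 480/(-21) - 4*125 + 125*(24/(-21))) = -(80 - 480*(-1)/21 - 500 + 125*(24*(-1/21))) = -(80 - 20*(-8/7) - 500 + 125*(-8/7)) = -(80 + 160/7 - 500 - 1000/7) = -1*(-540) = 540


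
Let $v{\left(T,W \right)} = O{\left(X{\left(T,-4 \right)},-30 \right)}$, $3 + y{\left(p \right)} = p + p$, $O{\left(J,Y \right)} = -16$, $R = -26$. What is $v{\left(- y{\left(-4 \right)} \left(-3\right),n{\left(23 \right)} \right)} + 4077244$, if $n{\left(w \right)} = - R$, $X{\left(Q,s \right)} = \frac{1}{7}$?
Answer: $4077228$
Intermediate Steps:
$X{\left(Q,s \right)} = \frac{1}{7}$
$y{\left(p \right)} = -3 + 2 p$ ($y{\left(p \right)} = -3 + \left(p + p\right) = -3 + 2 p$)
$n{\left(w \right)} = 26$ ($n{\left(w \right)} = \left(-1\right) \left(-26\right) = 26$)
$v{\left(T,W \right)} = -16$
$v{\left(- y{\left(-4 \right)} \left(-3\right),n{\left(23 \right)} \right)} + 4077244 = -16 + 4077244 = 4077228$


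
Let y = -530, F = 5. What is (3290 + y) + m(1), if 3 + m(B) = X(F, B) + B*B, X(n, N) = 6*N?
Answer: 2764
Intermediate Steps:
m(B) = -3 + B**2 + 6*B (m(B) = -3 + (6*B + B*B) = -3 + (6*B + B**2) = -3 + (B**2 + 6*B) = -3 + B**2 + 6*B)
(3290 + y) + m(1) = (3290 - 530) + (-3 + 1**2 + 6*1) = 2760 + (-3 + 1 + 6) = 2760 + 4 = 2764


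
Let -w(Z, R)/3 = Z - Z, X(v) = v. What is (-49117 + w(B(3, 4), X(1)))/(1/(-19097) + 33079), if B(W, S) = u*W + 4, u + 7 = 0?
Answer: -937987349/631709662 ≈ -1.4848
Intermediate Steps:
u = -7 (u = -7 + 0 = -7)
B(W, S) = 4 - 7*W (B(W, S) = -7*W + 4 = 4 - 7*W)
w(Z, R) = 0 (w(Z, R) = -3*(Z - Z) = -3*0 = 0)
(-49117 + w(B(3, 4), X(1)))/(1/(-19097) + 33079) = (-49117 + 0)/(1/(-19097) + 33079) = -49117/(-1/19097 + 33079) = -49117/631709662/19097 = -49117*19097/631709662 = -937987349/631709662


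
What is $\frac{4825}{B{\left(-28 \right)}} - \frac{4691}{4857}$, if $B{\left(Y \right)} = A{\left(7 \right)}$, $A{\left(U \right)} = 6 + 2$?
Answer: $\frac{23397497}{38856} \approx 602.16$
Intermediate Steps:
$A{\left(U \right)} = 8$
$B{\left(Y \right)} = 8$
$\frac{4825}{B{\left(-28 \right)}} - \frac{4691}{4857} = \frac{4825}{8} - \frac{4691}{4857} = \frac{23397497}{38856}$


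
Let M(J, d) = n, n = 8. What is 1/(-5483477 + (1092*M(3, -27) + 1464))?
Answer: -1/5473277 ≈ -1.8271e-7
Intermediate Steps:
M(J, d) = 8
1/(-5483477 + (1092*M(3, -27) + 1464)) = 1/(-5483477 + (1092*8 + 1464)) = 1/(-5483477 + (8736 + 1464)) = 1/(-5483477 + 10200) = 1/(-5473277) = -1/5473277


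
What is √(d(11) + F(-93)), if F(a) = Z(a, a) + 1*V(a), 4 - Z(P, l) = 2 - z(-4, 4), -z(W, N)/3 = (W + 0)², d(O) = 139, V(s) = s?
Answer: 0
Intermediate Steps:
z(W, N) = -3*W² (z(W, N) = -3*(W + 0)² = -3*W²)
Z(P, l) = -46 (Z(P, l) = 4 - (2 - (-3)*(-4)²) = 4 - (2 - (-3)*16) = 4 - (2 - 1*(-48)) = 4 - (2 + 48) = 4 - 1*50 = 4 - 50 = -46)
F(a) = -46 + a (F(a) = -46 + 1*a = -46 + a)
√(d(11) + F(-93)) = √(139 + (-46 - 93)) = √(139 - 139) = √0 = 0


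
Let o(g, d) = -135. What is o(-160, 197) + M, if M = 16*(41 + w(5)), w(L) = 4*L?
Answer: 841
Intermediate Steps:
M = 976 (M = 16*(41 + 4*5) = 16*(41 + 20) = 16*61 = 976)
o(-160, 197) + M = -135 + 976 = 841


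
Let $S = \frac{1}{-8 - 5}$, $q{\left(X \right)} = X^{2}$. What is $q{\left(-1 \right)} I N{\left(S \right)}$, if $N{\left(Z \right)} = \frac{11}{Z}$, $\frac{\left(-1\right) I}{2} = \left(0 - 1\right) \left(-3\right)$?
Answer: $858$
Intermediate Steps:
$I = -6$ ($I = - 2 \left(0 - 1\right) \left(-3\right) = - 2 \left(\left(-1\right) \left(-3\right)\right) = \left(-2\right) 3 = -6$)
$S = - \frac{1}{13}$ ($S = \frac{1}{-13} = - \frac{1}{13} \approx -0.076923$)
$q{\left(-1 \right)} I N{\left(S \right)} = \left(-1\right)^{2} \left(-6\right) \frac{11}{- \frac{1}{13}} = 1 \left(-6\right) 11 \left(-13\right) = \left(-6\right) \left(-143\right) = 858$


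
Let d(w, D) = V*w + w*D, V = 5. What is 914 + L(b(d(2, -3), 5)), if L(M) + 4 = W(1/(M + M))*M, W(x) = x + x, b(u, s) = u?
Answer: 911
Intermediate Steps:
d(w, D) = 5*w + D*w (d(w, D) = 5*w + w*D = 5*w + D*w)
W(x) = 2*x
L(M) = -3 (L(M) = -4 + (2/(M + M))*M = -4 + (2/((2*M)))*M = -4 + (2*(1/(2*M)))*M = -4 + M/M = -4 + 1 = -3)
914 + L(b(d(2, -3), 5)) = 914 - 3 = 911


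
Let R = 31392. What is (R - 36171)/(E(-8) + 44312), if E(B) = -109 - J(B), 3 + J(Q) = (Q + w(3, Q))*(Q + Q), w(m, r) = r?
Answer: -1593/14650 ≈ -0.10874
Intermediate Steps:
J(Q) = -3 + 4*Q² (J(Q) = -3 + (Q + Q)*(Q + Q) = -3 + (2*Q)*(2*Q) = -3 + 4*Q²)
E(B) = -106 - 4*B² (E(B) = -109 - (-3 + 4*B²) = -109 + (3 - 4*B²) = -106 - 4*B²)
(R - 36171)/(E(-8) + 44312) = (31392 - 36171)/((-106 - 4*(-8)²) + 44312) = -4779/((-106 - 4*64) + 44312) = -4779/((-106 - 256) + 44312) = -4779/(-362 + 44312) = -4779/43950 = -4779*1/43950 = -1593/14650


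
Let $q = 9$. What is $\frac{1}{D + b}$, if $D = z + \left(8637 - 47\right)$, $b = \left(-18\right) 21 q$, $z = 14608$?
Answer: $\frac{1}{19796} \approx 5.0515 \cdot 10^{-5}$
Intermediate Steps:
$b = -3402$ ($b = \left(-18\right) 21 \cdot 9 = \left(-378\right) 9 = -3402$)
$D = 23198$ ($D = 14608 + \left(8637 - 47\right) = 14608 + 8590 = 23198$)
$\frac{1}{D + b} = \frac{1}{23198 - 3402} = \frac{1}{19796}$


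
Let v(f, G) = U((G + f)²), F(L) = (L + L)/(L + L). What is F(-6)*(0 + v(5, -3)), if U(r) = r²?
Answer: 16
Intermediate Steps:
F(L) = 1 (F(L) = (2*L)/((2*L)) = (2*L)*(1/(2*L)) = 1)
v(f, G) = (G + f)⁴ (v(f, G) = ((G + f)²)² = (G + f)⁴)
F(-6)*(0 + v(5, -3)) = 1*(0 + (-3 + 5)⁴) = 1*(0 + 2⁴) = 1*(0 + 16) = 1*16 = 16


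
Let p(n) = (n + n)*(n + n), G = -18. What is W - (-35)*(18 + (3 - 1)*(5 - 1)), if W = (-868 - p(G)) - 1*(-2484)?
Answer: 1230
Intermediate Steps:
p(n) = 4*n² (p(n) = (2*n)*(2*n) = 4*n²)
W = 320 (W = (-868 - 4*(-18)²) - 1*(-2484) = (-868 - 4*324) + 2484 = (-868 - 1*1296) + 2484 = (-868 - 1296) + 2484 = -2164 + 2484 = 320)
W - (-35)*(18 + (3 - 1)*(5 - 1)) = 320 - (-35)*(18 + (3 - 1)*(5 - 1)) = 320 - (-35)*(18 + 2*4) = 320 - (-35)*(18 + 8) = 320 - (-35)*26 = 320 - 1*(-910) = 320 + 910 = 1230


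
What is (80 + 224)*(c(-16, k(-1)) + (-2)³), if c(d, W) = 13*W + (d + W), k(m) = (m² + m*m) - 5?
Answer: -20064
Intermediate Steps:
k(m) = -5 + 2*m² (k(m) = (m² + m²) - 5 = 2*m² - 5 = -5 + 2*m²)
c(d, W) = d + 14*W (c(d, W) = 13*W + (W + d) = d + 14*W)
(80 + 224)*(c(-16, k(-1)) + (-2)³) = (80 + 224)*((-16 + 14*(-5 + 2*(-1)²)) + (-2)³) = 304*((-16 + 14*(-5 + 2*1)) - 8) = 304*((-16 + 14*(-5 + 2)) - 8) = 304*((-16 + 14*(-3)) - 8) = 304*((-16 - 42) - 8) = 304*(-58 - 8) = 304*(-66) = -20064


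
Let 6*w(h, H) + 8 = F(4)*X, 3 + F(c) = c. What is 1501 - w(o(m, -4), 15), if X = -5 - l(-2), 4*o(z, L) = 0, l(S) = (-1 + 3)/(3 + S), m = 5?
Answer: 3007/2 ≈ 1503.5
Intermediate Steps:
l(S) = 2/(3 + S)
o(z, L) = 0 (o(z, L) = (¼)*0 = 0)
F(c) = -3 + c
X = -7 (X = -5 - 2/(3 - 2) = -5 - 2/1 = -5 - 2 = -7)
w(h, H) = -5/2 (w(h, H) = -4/3 + ((-3 + 4)*(-7))/6 = -4/3 + (1*(-7))/6 = -4/3 + (⅙)*(-7) = -4/3 - 7/6 = -5/2)
1501 - w(o(m, -4), 15) = 1501 - 1*(-5/2) = 1501 + 5/2 = 3007/2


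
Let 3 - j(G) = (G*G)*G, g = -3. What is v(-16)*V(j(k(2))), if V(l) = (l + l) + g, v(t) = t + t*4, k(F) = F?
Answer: 1040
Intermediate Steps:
j(G) = 3 - G**3 (j(G) = 3 - G*G*G = 3 - G**2*G = 3 - G**3)
v(t) = 5*t (v(t) = t + 4*t = 5*t)
V(l) = -3 + 2*l (V(l) = (l + l) - 3 = 2*l - 3 = -3 + 2*l)
v(-16)*V(j(k(2))) = (5*(-16))*(-3 + 2*(3 - 1*2**3)) = -80*(-3 + 2*(3 - 1*8)) = -80*(-3 + 2*(3 - 8)) = -80*(-3 + 2*(-5)) = -80*(-3 - 10) = -80*(-13) = 1040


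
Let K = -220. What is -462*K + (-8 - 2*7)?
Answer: 101618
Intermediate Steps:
-462*K + (-8 - 2*7) = -462*(-220) + (-8 - 2*7) = 101640 + (-8 - 14) = 101640 - 22 = 101618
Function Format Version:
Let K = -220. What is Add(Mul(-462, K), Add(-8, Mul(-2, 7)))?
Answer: 101618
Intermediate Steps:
Add(Mul(-462, K), Add(-8, Mul(-2, 7))) = Add(Mul(-462, -220), Add(-8, Mul(-2, 7))) = Add(101640, Add(-8, -14)) = Add(101640, -22) = 101618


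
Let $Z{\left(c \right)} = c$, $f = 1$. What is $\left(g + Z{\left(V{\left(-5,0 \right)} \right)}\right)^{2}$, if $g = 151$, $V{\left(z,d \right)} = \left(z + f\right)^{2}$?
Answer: $27889$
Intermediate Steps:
$V{\left(z,d \right)} = \left(1 + z\right)^{2}$ ($V{\left(z,d \right)} = \left(z + 1\right)^{2} = \left(1 + z\right)^{2}$)
$\left(g + Z{\left(V{\left(-5,0 \right)} \right)}\right)^{2} = \left(151 + \left(1 - 5\right)^{2}\right)^{2} = \left(151 + \left(-4\right)^{2}\right)^{2} = \left(151 + 16\right)^{2} = 167^{2} = 27889$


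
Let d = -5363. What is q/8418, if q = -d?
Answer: 5363/8418 ≈ 0.63709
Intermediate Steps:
q = 5363 (q = -1*(-5363) = 5363)
q/8418 = 5363/8418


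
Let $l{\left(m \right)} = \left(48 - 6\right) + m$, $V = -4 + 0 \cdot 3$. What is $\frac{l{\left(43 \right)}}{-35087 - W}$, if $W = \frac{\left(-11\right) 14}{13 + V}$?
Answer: $- \frac{765}{315629} \approx -0.0024237$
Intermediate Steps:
$V = -4$ ($V = -4 + 0 = -4$)
$l{\left(m \right)} = 42 + m$
$W = - \frac{154}{9}$ ($W = \frac{\left(-11\right) 14}{13 - 4} = - \frac{154}{9} \approx -17.111$)
$\frac{l{\left(43 \right)}}{-35087 - W} = \frac{42 + 43}{-35087 - - \frac{154}{9}} = \frac{85}{-35087 + \frac{154}{9}} = \frac{85}{- \frac{315629}{9}} = 85 \left(- \frac{9}{315629}\right) = - \frac{765}{315629}$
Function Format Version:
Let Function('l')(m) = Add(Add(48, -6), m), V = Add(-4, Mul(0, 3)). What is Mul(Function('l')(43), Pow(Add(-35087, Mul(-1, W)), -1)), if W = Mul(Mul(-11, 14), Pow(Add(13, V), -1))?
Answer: Rational(-765, 315629) ≈ -0.0024237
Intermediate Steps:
V = -4 (V = Add(-4, 0) = -4)
Function('l')(m) = Add(42, m)
W = Rational(-154, 9) (W = Mul(Mul(-11, 14), Pow(Add(13, -4), -1)) = Mul(-154, Pow(9, -1)) = Mul(-154, Rational(1, 9)) = Rational(-154, 9) ≈ -17.111)
Mul(Function('l')(43), Pow(Add(-35087, Mul(-1, W)), -1)) = Mul(Add(42, 43), Pow(Add(-35087, Mul(-1, Rational(-154, 9))), -1)) = Mul(85, Pow(Add(-35087, Rational(154, 9)), -1)) = Mul(85, Pow(Rational(-315629, 9), -1)) = Mul(85, Rational(-9, 315629)) = Rational(-765, 315629)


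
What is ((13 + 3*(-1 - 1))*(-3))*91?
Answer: -1911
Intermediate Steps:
((13 + 3*(-1 - 1))*(-3))*91 = ((13 + 3*(-2))*(-3))*91 = ((13 - 6)*(-3))*91 = (7*(-3))*91 = -21*91 = -1911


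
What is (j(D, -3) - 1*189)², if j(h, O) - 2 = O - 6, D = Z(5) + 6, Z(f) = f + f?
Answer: 38416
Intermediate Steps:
Z(f) = 2*f
D = 16 (D = 2*5 + 6 = 10 + 6 = 16)
j(h, O) = -4 + O (j(h, O) = 2 + (O - 6) = 2 + (-6 + O) = -4 + O)
(j(D, -3) - 1*189)² = ((-4 - 3) - 1*189)² = (-7 - 189)² = (-196)² = 38416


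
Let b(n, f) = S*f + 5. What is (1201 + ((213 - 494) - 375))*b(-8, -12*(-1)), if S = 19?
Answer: 126985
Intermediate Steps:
b(n, f) = 5 + 19*f (b(n, f) = 19*f + 5 = 5 + 19*f)
(1201 + ((213 - 494) - 375))*b(-8, -12*(-1)) = (1201 + ((213 - 494) - 375))*(5 + 19*(-12*(-1))) = (1201 + (-281 - 375))*(5 + 19*12) = (1201 - 656)*(5 + 228) = 545*233 = 126985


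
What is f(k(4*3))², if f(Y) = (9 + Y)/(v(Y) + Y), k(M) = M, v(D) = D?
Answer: 49/64 ≈ 0.76563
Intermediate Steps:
f(Y) = (9 + Y)/(2*Y) (f(Y) = (9 + Y)/(Y + Y) = (9 + Y)/((2*Y)) = (9 + Y)*(1/(2*Y)) = (9 + Y)/(2*Y))
f(k(4*3))² = ((9 + 4*3)/(2*((4*3))))² = ((½)*(9 + 12)/12)² = ((½)*(1/12)*21)² = (7/8)² = 49/64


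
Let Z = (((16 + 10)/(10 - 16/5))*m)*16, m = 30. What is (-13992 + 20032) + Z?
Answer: 133880/17 ≈ 7875.3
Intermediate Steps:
Z = 31200/17 (Z = (((16 + 10)/(10 - 16/5))*30)*16 = ((26/(10 - 16*⅕))*30)*16 = ((26/(10 - 16/5))*30)*16 = ((26/(34/5))*30)*16 = ((26*(5/34))*30)*16 = ((65/17)*30)*16 = (1950/17)*16 = 31200/17 ≈ 1835.3)
(-13992 + 20032) + Z = (-13992 + 20032) + 31200/17 = 6040 + 31200/17 = 133880/17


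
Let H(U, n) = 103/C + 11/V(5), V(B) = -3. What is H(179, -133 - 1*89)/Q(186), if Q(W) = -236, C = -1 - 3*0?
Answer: 80/177 ≈ 0.45198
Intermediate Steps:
C = -1 (C = -1 + 0 = -1)
H(U, n) = -320/3 (H(U, n) = 103/(-1) + 11/(-3) = 103*(-1) + 11*(-⅓) = -103 - 11/3 = -320/3)
H(179, -133 - 1*89)/Q(186) = -320/3/(-236) = -320/3*(-1/236) = 80/177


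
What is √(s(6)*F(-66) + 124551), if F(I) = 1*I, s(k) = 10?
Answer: √123891 ≈ 351.98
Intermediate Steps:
F(I) = I
√(s(6)*F(-66) + 124551) = √(10*(-66) + 124551) = √(-660 + 124551) = √123891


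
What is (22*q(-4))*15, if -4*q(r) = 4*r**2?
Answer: -5280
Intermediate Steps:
q(r) = -r**2
(22*q(-4))*15 = (22*(-1*(-4)**2))*15 = (22*(-1*16))*15 = (22*(-16))*15 = -352*15 = -5280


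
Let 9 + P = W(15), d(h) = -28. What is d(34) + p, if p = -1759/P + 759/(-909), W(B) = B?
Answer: -195133/606 ≈ -322.00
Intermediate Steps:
P = 6 (P = -9 + 15 = 6)
p = -178165/606 (p = -1759/6 + 759/(-909) = -1759*⅙ + 759*(-1/909) = -1759/6 - 253/303 = -178165/606 ≈ -294.00)
d(34) + p = -28 - 178165/606 = -195133/606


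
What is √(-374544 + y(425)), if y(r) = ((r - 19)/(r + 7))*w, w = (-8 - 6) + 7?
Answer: 5*I*√19416702/36 ≈ 612.01*I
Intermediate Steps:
w = -7 (w = -14 + 7 = -7)
y(r) = -7*(-19 + r)/(7 + r) (y(r) = ((r - 19)/(r + 7))*(-7) = ((-19 + r)/(7 + r))*(-7) = -7*(-19 + r)/(7 + r))
√(-374544 + y(425)) = √(-374544 + 7*(19 - 1*425)/(7 + 425)) = √(-374544 + 7*(19 - 425)/432) = √(-374544 + 7*(1/432)*(-406)) = √(-374544 - 1421/216) = √(-80902925/216) = 5*I*√19416702/36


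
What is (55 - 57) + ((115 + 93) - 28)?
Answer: 178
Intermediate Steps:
(55 - 57) + ((115 + 93) - 28) = -2 + (208 - 28) = -2 + 180 = 178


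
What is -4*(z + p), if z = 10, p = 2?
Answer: -48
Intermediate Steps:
-4*(z + p) = -4*(10 + 2) = -4*12 = -48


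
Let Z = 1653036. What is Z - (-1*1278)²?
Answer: 19752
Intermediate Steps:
Z - (-1*1278)² = 1653036 - (-1*1278)² = 1653036 - 1*(-1278)² = 1653036 - 1*1633284 = 1653036 - 1633284 = 19752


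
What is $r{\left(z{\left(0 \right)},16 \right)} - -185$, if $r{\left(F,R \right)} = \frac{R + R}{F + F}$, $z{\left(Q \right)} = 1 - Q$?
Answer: $201$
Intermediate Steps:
$r{\left(F,R \right)} = \frac{R}{F}$ ($r{\left(F,R \right)} = \frac{2 R}{2 F} = 2 R \frac{1}{2 F} = \frac{R}{F}$)
$r{\left(z{\left(0 \right)},16 \right)} - -185 = \frac{16}{1 - 0} - -185 = \frac{16}{1 + 0} + 185 = \frac{16}{1} + 185 = 16 \cdot 1 + 185 = 16 + 185 = 201$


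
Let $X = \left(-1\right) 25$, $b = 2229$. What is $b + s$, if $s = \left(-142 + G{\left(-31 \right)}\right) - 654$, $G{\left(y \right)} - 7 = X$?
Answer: $1415$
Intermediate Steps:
$X = -25$
$G{\left(y \right)} = -18$ ($G{\left(y \right)} = 7 - 25 = -18$)
$s = -814$ ($s = \left(-142 - 18\right) - 654 = -160 - 654 = -814$)
$b + s = 2229 - 814 = 1415$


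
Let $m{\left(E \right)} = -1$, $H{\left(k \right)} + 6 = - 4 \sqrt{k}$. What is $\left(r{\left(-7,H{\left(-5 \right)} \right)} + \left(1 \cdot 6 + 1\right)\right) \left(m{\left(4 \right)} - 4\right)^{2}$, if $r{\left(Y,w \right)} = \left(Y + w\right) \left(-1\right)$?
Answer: $500 + 100 i \sqrt{5} \approx 500.0 + 223.61 i$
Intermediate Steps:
$H{\left(k \right)} = -6 - 4 \sqrt{k}$
$r{\left(Y,w \right)} = - Y - w$
$\left(r{\left(-7,H{\left(-5 \right)} \right)} + \left(1 \cdot 6 + 1\right)\right) \left(m{\left(4 \right)} - 4\right)^{2} = \left(\left(\left(-1\right) \left(-7\right) - \left(-6 - 4 \sqrt{-5}\right)\right) + \left(1 \cdot 6 + 1\right)\right) \left(-1 - 4\right)^{2} = \left(\left(7 - \left(-6 - 4 i \sqrt{5}\right)\right) + \left(6 + 1\right)\right) \left(-5\right)^{2} = \left(\left(7 - \left(-6 - 4 i \sqrt{5}\right)\right) + 7\right) 25 = \left(\left(7 + \left(6 + 4 i \sqrt{5}\right)\right) + 7\right) 25 = \left(\left(13 + 4 i \sqrt{5}\right) + 7\right) 25 = \left(20 + 4 i \sqrt{5}\right) 25 = 500 + 100 i \sqrt{5}$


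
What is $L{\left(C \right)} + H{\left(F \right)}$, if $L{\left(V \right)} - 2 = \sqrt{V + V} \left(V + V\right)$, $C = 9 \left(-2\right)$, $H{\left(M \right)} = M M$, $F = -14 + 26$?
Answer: $146 - 216 i \approx 146.0 - 216.0 i$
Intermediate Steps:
$F = 12$
$H{\left(M \right)} = M^{2}$
$C = -18$
$L{\left(V \right)} = 2 + 2 \sqrt{2} V^{\frac{3}{2}}$ ($L{\left(V \right)} = 2 + \sqrt{V + V} \left(V + V\right) = 2 + \sqrt{2 V} 2 V = 2 + \sqrt{2} \sqrt{V} 2 V = 2 + 2 \sqrt{2} V^{\frac{3}{2}}$)
$L{\left(C \right)} + H{\left(F \right)} = \left(2 + 2 \sqrt{2} \left(-18\right)^{\frac{3}{2}}\right) + 12^{2} = \left(2 + 2 \sqrt{2} \left(- 54 i \sqrt{2}\right)\right) + 144 = \left(2 - 216 i\right) + 144 = 146 - 216 i$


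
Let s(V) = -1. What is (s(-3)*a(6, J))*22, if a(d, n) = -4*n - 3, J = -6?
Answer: -462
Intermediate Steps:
a(d, n) = -3 - 4*n
(s(-3)*a(6, J))*22 = -(-3 - 4*(-6))*22 = -(-3 + 24)*22 = -1*21*22 = -21*22 = -462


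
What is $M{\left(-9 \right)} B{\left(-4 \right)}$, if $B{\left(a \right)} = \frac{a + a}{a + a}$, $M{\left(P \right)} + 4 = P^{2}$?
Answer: $77$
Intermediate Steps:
$M{\left(P \right)} = -4 + P^{2}$
$B{\left(a \right)} = 1$ ($B{\left(a \right)} = \frac{2 a}{2 a} = 2 a \frac{1}{2 a} = 1$)
$M{\left(-9 \right)} B{\left(-4 \right)} = \left(-4 + \left(-9\right)^{2}\right) 1 = \left(-4 + 81\right) 1 = 77 \cdot 1 = 77$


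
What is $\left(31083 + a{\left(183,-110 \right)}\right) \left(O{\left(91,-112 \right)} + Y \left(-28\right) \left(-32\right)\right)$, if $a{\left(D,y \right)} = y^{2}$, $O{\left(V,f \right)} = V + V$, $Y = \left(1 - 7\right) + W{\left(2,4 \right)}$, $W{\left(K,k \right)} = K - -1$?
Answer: $-108216598$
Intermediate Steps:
$W{\left(K,k \right)} = 1 + K$ ($W{\left(K,k \right)} = K + 1 = 1 + K$)
$Y = -3$ ($Y = \left(1 - 7\right) + \left(1 + 2\right) = -6 + 3 = -3$)
$O{\left(V,f \right)} = 2 V$
$\left(31083 + a{\left(183,-110 \right)}\right) \left(O{\left(91,-112 \right)} + Y \left(-28\right) \left(-32\right)\right) = \left(31083 + \left(-110\right)^{2}\right) \left(2 \cdot 91 + \left(-3\right) \left(-28\right) \left(-32\right)\right) = \left(31083 + 12100\right) \left(182 + 84 \left(-32\right)\right) = 43183 \left(182 - 2688\right) = 43183 \left(-2506\right) = -108216598$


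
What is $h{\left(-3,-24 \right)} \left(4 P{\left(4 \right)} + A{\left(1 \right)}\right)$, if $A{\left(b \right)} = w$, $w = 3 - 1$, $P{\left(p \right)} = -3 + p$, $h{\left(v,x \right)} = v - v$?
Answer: $0$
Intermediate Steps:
$h{\left(v,x \right)} = 0$
$w = 2$
$A{\left(b \right)} = 2$
$h{\left(-3,-24 \right)} \left(4 P{\left(4 \right)} + A{\left(1 \right)}\right) = 0 \left(4 \left(-3 + 4\right) + 2\right) = 0 \left(4 \cdot 1 + 2\right) = 0 \left(4 + 2\right) = 0 \cdot 6 = 0$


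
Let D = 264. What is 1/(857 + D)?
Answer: 1/1121 ≈ 0.00089206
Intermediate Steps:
1/(857 + D) = 1/(857 + 264) = 1/1121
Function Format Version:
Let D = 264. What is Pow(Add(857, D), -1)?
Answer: Rational(1, 1121) ≈ 0.00089206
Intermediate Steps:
Pow(Add(857, D), -1) = Pow(Add(857, 264), -1) = Pow(1121, -1) = Rational(1, 1121)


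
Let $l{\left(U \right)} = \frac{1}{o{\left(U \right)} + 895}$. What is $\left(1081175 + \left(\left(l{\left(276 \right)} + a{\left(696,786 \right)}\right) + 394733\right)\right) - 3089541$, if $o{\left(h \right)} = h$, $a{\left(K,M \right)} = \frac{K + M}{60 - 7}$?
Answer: $- \frac{100145169404}{62063} \approx -1.6136 \cdot 10^{6}$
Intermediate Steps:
$a{\left(K,M \right)} = \frac{K}{53} + \frac{M}{53}$ ($a{\left(K,M \right)} = \frac{K + M}{53} = \left(K + M\right) \frac{1}{53} = \frac{K}{53} + \frac{M}{53}$)
$l{\left(U \right)} = \frac{1}{895 + U}$ ($l{\left(U \right)} = \frac{1}{U + 895} = \frac{1}{895 + U}$)
$\left(1081175 + \left(\left(l{\left(276 \right)} + a{\left(696,786 \right)}\right) + 394733\right)\right) - 3089541 = \left(1081175 + \left(\left(\frac{1}{895 + 276} + \left(\frac{1}{53} \cdot 696 + \frac{1}{53} \cdot 786\right)\right) + 394733\right)\right) - 3089541 = \left(1081175 + \left(\left(\frac{1}{1171} + \left(\frac{696}{53} + \frac{786}{53}\right)\right) + 394733\right)\right) - 3089541 = \left(1081175 + \left(\left(\frac{1}{1171} + \frac{1482}{53}\right) + 394733\right)\right) - 3089541 = \left(1081175 + \left(\frac{1735475}{62063} + 394733\right)\right) - 3089541 = \left(1081175 + \frac{24500049654}{62063}\right) - 3089541 = \frac{91601013679}{62063} - 3089541 = - \frac{100145169404}{62063}$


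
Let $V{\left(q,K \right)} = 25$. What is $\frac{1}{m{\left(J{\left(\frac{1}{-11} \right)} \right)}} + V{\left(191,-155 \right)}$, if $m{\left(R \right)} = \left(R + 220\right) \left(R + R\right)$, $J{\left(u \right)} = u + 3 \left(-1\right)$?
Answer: $\frac{4056079}{162248} \approx 24.999$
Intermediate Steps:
$J{\left(u \right)} = -3 + u$ ($J{\left(u \right)} = u - 3 = -3 + u$)
$m{\left(R \right)} = 2 R \left(220 + R\right)$ ($m{\left(R \right)} = \left(220 + R\right) 2 R = 2 R \left(220 + R\right)$)
$\frac{1}{m{\left(J{\left(\frac{1}{-11} \right)} \right)}} + V{\left(191,-155 \right)} = \frac{1}{2 \left(-3 + \frac{1}{-11}\right) \left(220 - \left(3 - \frac{1}{-11}\right)\right)} + 25 = \frac{1}{2 \left(-3 - \frac{1}{11}\right) \left(220 - \frac{34}{11}\right)} + 25 = \frac{1}{2 \left(- \frac{34}{11}\right) \left(220 - \frac{34}{11}\right)} + 25 = \frac{1}{2 \left(- \frac{34}{11}\right) \frac{2386}{11}} + 25 = \frac{1}{- \frac{162248}{121}} + 25 = - \frac{121}{162248} + 25 = \frac{4056079}{162248}$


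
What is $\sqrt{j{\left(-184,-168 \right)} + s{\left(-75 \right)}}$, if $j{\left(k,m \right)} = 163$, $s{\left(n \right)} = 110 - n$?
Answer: $2 \sqrt{87} \approx 18.655$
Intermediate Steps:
$\sqrt{j{\left(-184,-168 \right)} + s{\left(-75 \right)}} = \sqrt{163 + \left(110 - -75\right)} = \sqrt{163 + \left(110 + 75\right)} = \sqrt{163 + 185} = \sqrt{348} = 2 \sqrt{87}$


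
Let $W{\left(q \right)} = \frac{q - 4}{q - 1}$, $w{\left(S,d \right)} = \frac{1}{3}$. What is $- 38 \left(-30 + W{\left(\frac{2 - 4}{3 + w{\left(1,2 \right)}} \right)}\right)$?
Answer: $\frac{4123}{4} \approx 1030.8$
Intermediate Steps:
$w{\left(S,d \right)} = \frac{1}{3}$
$W{\left(q \right)} = \frac{-4 + q}{-1 + q}$
$- 38 \left(-30 + W{\left(\frac{2 - 4}{3 + w{\left(1,2 \right)}} \right)}\right) = - 38 \left(-30 + \frac{-4 + \frac{2 - 4}{3 + \frac{1}{3}}}{-1 + \frac{2 - 4}{3 + \frac{1}{3}}}\right) = - 38 \left(-30 + \frac{-4 - \frac{2}{\frac{10}{3}}}{-1 - \frac{2}{\frac{10}{3}}}\right) = - 38 \left(-30 + \frac{-4 - \frac{3}{5}}{-1 - \frac{3}{5}}\right) = - 38 \left(-30 + \frac{1}{- \frac{8}{5}} \left(- \frac{23}{5}\right)\right) = - 38 \left(-30 - - \frac{23}{8}\right) = - 38 \left(-30 + \frac{23}{8}\right) = \left(-38\right) \left(- \frac{217}{8}\right) = \frac{4123}{4}$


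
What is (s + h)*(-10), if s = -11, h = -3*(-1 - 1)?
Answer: 50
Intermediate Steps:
h = 6 (h = -3*(-2) = 6)
(s + h)*(-10) = (-11 + 6)*(-10) = -5*(-10) = 50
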